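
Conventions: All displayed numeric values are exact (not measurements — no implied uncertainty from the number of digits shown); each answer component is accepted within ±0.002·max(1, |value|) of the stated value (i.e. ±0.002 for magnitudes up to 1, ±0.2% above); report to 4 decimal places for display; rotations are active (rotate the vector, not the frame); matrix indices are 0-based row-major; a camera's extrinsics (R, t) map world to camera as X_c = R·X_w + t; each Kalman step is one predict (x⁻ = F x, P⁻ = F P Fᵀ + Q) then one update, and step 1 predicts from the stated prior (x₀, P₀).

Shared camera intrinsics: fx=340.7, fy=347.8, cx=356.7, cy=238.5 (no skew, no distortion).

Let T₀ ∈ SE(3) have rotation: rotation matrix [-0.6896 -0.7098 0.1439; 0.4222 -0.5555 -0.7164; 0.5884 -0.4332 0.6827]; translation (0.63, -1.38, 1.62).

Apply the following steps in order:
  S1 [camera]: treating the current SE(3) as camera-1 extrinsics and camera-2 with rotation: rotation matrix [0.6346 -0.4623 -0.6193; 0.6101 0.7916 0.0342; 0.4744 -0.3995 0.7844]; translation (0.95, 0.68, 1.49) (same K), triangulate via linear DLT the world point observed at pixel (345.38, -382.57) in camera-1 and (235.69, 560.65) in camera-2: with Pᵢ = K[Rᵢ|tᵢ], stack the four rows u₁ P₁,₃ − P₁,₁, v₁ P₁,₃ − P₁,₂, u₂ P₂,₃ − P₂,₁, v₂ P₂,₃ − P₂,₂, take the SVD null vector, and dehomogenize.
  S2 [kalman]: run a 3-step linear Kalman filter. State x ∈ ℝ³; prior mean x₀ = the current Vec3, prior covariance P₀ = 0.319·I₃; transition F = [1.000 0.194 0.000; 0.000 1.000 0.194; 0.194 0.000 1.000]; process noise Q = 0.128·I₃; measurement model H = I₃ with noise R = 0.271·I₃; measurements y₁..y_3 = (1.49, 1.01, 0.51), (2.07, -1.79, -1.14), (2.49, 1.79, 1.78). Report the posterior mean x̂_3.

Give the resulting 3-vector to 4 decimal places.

after S1 (triangulate): (-0.1934, 1.4327, 1.3450)
after S2 (kf_track): (2.0769, 0.8243, 1.0430)

result = (2.0769, 0.8243, 1.0430)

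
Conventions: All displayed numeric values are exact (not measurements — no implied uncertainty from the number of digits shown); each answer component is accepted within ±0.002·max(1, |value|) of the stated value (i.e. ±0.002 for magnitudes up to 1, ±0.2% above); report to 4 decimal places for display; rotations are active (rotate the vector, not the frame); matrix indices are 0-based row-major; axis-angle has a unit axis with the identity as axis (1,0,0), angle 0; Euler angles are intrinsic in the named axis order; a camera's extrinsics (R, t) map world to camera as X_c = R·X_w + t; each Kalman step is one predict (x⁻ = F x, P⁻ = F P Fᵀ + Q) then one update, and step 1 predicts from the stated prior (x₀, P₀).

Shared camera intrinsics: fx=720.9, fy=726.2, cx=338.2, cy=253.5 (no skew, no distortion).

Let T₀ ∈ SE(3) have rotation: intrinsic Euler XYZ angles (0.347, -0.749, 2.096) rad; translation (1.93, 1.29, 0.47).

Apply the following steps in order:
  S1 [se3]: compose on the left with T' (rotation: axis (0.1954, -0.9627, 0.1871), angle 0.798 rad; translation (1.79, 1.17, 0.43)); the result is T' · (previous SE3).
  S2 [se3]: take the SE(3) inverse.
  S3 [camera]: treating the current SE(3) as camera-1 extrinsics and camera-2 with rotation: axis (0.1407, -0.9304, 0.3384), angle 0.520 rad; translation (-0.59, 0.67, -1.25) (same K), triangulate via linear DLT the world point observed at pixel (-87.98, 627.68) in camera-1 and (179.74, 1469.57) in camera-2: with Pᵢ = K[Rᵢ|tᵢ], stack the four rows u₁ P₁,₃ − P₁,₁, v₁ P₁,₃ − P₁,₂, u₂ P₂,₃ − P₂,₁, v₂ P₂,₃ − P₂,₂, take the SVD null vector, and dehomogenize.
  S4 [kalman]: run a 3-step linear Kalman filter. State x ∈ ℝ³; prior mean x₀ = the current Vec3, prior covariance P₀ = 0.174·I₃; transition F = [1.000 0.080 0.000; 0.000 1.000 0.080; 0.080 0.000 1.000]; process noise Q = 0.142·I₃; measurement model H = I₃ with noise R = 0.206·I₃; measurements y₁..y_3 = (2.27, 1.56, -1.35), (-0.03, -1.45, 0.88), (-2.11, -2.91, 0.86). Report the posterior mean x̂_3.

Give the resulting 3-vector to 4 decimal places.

result = (-0.8472, -1.7960, 0.6350)

after S1 (compose_se3): R=[-0.4198 0.0934 -0.9028; 0.8861 -0.1733 -0.4299; -0.1966 -0.9804 -0.0100], t=(2.5948, 2.4891, 2.2250)
after S2 (invert_se3): R=[-0.4198 0.8861 -0.1966; 0.0934 -0.1733 -0.9804; -0.9028 -0.4299 -0.0100], t=(-0.6789, 2.3704, 3.4351)
after S3 (triangulate): (1.3122, 0.2834, 1.3813)
after S4 (kf_track): (-0.8472, -1.7960, 0.6350)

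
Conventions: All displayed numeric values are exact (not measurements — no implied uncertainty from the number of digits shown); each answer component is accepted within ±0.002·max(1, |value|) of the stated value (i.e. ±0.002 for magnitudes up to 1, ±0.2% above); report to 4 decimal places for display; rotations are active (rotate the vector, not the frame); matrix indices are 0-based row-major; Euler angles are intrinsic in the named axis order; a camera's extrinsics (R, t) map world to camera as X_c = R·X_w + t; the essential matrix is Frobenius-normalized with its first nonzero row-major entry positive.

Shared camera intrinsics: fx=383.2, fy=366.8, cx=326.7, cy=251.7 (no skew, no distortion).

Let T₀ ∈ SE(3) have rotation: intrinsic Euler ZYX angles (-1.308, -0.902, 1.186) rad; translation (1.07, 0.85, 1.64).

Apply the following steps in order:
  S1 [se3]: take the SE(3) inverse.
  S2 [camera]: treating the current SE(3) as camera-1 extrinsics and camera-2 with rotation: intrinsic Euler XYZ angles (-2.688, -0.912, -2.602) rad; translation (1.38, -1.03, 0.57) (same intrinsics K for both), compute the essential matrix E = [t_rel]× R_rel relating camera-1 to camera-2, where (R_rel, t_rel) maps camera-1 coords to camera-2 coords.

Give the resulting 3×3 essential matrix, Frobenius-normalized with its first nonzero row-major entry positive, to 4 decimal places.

matrix = [0.0680 -0.5869 -0.3290; -0.5602 -0.1974 -0.0046; 0.4112 -0.0817 -0.1189]

after S1 (invert_se3): R=[0.1611 -0.5988 0.7846; 0.1736 0.7997 0.5747; -0.9716 0.0436 0.2327], t=(-0.9501, -1.8080, 0.6208)
after S2 (essential): [0.0680 -0.5869 -0.3290; -0.5602 -0.1974 -0.0046; 0.4112 -0.0817 -0.1189]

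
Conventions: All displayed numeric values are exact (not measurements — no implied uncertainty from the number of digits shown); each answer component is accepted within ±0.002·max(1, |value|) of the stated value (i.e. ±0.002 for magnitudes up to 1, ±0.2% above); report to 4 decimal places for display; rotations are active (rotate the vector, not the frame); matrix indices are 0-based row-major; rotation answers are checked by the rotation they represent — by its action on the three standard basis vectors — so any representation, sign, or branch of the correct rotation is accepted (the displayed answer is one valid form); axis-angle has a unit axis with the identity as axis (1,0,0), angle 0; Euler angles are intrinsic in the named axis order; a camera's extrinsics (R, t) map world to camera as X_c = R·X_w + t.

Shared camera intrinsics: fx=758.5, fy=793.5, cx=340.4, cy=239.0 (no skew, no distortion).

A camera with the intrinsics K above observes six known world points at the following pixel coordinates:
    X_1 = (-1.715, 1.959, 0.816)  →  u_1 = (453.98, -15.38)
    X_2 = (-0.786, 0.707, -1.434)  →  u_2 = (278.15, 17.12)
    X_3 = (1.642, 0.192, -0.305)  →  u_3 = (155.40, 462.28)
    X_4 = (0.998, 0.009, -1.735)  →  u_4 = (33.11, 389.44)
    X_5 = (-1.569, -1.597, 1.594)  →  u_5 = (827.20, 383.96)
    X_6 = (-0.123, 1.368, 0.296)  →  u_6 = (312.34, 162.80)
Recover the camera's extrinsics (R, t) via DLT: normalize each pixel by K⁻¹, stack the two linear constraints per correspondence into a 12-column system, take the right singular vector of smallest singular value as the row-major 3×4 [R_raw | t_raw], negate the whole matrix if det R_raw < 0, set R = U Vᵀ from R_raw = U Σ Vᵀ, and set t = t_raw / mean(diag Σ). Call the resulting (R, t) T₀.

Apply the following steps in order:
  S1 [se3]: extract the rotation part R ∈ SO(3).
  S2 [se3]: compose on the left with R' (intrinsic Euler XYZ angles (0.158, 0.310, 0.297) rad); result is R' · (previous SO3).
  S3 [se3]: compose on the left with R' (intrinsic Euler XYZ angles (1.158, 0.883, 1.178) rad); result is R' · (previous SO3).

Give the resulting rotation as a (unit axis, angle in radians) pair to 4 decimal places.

rotation (axis_angle) = ((-0.1850, 0.3554, -0.9162), 1.5979)

source (pnp_recover): camera pose = R=[-0.6970 -0.5032 0.5108; 0.6849 -0.6782 0.2663; 0.2124 0.5355 0.8174], t=(0.2499, 0.4100, 4.5000)
after S1 (rot_of_se3): [-0.6970 -0.5032 0.5108; 0.6849 -0.6782 0.2663; 0.2124 0.5355 0.8174]
after S2 (compose_so3): [-0.7608 -0.1059 0.6403; 0.3719 -0.8797 0.2964; 0.5319 0.4636 0.7086]
after S3 (compose_so3): [0.0080 0.8484 0.5293; -0.9834 0.1026 -0.1496; -0.1812 -0.5193 0.8351]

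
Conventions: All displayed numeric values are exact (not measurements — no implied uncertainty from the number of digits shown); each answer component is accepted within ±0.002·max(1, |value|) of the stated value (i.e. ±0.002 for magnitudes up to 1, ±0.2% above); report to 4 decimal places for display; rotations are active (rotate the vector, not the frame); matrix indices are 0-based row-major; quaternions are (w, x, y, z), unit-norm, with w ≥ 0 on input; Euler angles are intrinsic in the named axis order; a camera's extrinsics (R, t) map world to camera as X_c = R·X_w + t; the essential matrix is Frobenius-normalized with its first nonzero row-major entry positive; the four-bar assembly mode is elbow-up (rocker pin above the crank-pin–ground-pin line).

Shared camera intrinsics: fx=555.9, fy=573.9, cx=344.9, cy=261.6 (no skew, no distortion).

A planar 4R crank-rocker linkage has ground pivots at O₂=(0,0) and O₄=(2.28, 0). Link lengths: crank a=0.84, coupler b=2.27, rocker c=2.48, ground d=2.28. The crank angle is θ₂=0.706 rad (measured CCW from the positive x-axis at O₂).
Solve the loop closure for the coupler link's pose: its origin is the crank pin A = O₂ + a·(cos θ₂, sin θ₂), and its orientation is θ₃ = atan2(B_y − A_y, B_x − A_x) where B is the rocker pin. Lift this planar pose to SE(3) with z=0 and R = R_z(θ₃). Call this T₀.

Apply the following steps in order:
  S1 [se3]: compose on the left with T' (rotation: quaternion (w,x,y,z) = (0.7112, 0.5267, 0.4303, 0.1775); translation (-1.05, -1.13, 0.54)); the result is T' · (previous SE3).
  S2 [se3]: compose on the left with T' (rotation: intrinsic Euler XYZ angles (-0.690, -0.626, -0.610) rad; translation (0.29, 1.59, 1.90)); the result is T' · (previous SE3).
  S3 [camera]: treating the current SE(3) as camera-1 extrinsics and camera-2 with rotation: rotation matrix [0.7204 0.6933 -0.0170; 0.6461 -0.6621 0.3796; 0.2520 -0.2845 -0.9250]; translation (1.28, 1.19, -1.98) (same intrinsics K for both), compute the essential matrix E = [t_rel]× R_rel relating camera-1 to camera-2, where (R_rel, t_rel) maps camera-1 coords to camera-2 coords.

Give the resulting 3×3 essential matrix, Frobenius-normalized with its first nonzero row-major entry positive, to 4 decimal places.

source (fourbar_fk): coupler pose = R=[0.5457 -0.8380 0.0000; 0.8380 0.5457 0.0000; 0.0000 0.0000 1.0000], t=(0.6392, 0.5450, 0.0000)
after S1 (compose_se3): R=[0.4775 -0.3652 0.7991; 0.7054 -0.3830 -0.5965; 0.5239 0.8485 0.0747], t=(-0.5784, -0.4706, 0.7599)
after S2 (compose_se3): R=[0.3377 -0.9175 0.2101; 0.8018 0.1635 -0.5747; 0.4930 0.3625 0.7909], t=(-0.7578, 1.6627, 2.0735)
after S3 (essential): [0.4786 0.2620 0.0103; 0.2615 -0.0326 -0.6086; -0.3099 -0.2581 -0.3158]

matrix = [0.4786 0.2620 0.0103; 0.2615 -0.0326 -0.6086; -0.3099 -0.2581 -0.3158]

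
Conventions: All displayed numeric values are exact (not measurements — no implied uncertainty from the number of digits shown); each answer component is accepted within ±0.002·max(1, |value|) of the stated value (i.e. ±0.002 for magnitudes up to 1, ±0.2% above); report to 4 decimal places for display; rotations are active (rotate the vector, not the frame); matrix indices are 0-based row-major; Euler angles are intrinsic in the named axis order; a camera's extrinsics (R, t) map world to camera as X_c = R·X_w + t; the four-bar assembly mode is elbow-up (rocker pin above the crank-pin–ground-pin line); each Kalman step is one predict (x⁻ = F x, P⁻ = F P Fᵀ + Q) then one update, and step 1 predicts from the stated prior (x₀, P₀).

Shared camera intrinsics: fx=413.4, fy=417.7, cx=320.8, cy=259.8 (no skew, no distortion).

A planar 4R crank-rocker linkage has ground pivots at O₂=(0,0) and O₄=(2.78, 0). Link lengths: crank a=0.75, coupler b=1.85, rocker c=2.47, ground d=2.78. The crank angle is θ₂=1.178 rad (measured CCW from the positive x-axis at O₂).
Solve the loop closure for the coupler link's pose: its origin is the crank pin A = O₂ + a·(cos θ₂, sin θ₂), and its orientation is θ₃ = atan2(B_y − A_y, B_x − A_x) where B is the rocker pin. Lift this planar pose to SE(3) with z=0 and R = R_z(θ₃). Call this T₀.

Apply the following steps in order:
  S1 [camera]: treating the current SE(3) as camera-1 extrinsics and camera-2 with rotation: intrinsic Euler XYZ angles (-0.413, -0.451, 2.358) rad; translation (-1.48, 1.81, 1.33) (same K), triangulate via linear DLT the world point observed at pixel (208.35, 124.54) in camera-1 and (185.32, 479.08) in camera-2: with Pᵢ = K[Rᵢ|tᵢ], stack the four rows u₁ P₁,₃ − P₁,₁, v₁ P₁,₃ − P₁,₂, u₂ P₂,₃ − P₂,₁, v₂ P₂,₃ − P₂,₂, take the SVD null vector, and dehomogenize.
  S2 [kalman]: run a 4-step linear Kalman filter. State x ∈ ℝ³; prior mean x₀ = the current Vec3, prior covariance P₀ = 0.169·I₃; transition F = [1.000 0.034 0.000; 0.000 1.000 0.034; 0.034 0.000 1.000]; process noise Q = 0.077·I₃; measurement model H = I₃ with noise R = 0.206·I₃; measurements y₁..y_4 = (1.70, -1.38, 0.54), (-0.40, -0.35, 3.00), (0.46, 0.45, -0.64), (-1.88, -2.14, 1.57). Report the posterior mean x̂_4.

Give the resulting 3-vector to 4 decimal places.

source (fourbar_fk): coupler pose = R=[0.6473 -0.7622 0.0000; 0.7622 0.6473 0.0000; 0.0000 0.0000 1.0000], t=(0.2871, 0.6929, 0.0000)
after S1 (triangulate): (-1.4291, -0.2335, 1.6910)
after S2 (kf_track): (-0.7782, -1.0090, 1.1191)

result = (-0.7782, -1.0090, 1.1191)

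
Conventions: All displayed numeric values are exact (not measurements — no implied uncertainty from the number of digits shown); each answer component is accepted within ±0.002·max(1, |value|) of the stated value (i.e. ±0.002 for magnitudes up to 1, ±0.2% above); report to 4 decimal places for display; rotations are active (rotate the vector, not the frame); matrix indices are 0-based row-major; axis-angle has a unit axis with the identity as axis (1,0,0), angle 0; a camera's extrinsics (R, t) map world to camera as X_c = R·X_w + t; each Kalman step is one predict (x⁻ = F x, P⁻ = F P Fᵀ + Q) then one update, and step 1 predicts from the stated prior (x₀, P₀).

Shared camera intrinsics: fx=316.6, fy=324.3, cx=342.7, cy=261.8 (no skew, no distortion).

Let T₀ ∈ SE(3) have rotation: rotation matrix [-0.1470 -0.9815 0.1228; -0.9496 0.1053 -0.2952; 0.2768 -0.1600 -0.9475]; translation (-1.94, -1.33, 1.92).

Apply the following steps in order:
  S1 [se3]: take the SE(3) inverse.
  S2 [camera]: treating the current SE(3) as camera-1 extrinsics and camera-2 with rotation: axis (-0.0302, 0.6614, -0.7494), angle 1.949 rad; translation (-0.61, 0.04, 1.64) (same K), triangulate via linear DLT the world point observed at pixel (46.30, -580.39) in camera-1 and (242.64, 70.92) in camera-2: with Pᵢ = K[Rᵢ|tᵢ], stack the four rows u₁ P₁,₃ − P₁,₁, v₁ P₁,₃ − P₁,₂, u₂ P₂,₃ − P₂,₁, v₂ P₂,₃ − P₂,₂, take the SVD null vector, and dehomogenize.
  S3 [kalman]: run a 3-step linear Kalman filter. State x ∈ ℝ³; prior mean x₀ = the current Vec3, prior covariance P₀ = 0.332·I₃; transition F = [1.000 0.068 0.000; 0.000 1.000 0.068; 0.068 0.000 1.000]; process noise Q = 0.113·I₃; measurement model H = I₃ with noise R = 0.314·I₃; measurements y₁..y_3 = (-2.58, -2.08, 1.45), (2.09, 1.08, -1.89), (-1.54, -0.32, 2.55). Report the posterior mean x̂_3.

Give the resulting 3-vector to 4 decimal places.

result = (-0.5199, -0.2883, 1.0425)

after S1 (invert_se3): R=[-0.1470 -0.9496 0.2768; -0.9815 0.1053 -0.1600; 0.1228 -0.2952 -0.9475], t=(-2.0796, -1.4568, 1.6648)
after S2 (triangulate): (0.6600, -1.0335, 1.1878)
after S3 (kf_track): (-0.5199, -0.2883, 1.0425)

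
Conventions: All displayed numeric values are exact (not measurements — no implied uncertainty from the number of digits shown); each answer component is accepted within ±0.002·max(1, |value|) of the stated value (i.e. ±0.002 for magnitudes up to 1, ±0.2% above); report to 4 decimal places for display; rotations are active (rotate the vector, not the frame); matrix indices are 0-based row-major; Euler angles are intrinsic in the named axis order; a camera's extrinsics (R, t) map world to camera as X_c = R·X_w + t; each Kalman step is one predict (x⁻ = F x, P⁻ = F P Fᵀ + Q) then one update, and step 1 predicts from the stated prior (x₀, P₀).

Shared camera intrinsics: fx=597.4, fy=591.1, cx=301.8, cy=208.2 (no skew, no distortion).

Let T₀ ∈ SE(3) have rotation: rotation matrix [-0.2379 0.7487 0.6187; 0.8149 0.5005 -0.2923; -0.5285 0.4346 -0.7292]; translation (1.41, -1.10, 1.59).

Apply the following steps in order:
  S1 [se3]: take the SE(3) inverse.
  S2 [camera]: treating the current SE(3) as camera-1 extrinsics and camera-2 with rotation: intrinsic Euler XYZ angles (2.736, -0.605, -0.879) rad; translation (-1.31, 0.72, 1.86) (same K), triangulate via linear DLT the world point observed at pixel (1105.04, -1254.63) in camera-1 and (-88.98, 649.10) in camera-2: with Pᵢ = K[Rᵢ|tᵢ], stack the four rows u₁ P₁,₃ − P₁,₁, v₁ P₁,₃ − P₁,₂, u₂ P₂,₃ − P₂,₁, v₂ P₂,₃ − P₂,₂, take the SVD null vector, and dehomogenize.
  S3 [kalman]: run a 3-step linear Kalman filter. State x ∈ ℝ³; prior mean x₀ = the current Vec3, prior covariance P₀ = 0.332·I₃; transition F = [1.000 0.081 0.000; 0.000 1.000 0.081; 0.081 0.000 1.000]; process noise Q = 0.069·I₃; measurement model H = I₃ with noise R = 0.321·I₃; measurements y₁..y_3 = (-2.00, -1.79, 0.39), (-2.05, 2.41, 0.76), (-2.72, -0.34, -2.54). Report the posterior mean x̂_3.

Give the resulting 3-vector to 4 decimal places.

after S1 (invert_se3): R=[-0.2379 0.8149 -0.5285; 0.7487 0.5005 0.4346; 0.6187 -0.2923 -0.7292], t=(2.0722, -1.1962, -0.0345)
after S2 (triangulate): (-0.1072, -1.5249, -0.8657)
after S3 (kf_track): (-2.0677, -0.1492, -0.9738)

result = (-2.0677, -0.1492, -0.9738)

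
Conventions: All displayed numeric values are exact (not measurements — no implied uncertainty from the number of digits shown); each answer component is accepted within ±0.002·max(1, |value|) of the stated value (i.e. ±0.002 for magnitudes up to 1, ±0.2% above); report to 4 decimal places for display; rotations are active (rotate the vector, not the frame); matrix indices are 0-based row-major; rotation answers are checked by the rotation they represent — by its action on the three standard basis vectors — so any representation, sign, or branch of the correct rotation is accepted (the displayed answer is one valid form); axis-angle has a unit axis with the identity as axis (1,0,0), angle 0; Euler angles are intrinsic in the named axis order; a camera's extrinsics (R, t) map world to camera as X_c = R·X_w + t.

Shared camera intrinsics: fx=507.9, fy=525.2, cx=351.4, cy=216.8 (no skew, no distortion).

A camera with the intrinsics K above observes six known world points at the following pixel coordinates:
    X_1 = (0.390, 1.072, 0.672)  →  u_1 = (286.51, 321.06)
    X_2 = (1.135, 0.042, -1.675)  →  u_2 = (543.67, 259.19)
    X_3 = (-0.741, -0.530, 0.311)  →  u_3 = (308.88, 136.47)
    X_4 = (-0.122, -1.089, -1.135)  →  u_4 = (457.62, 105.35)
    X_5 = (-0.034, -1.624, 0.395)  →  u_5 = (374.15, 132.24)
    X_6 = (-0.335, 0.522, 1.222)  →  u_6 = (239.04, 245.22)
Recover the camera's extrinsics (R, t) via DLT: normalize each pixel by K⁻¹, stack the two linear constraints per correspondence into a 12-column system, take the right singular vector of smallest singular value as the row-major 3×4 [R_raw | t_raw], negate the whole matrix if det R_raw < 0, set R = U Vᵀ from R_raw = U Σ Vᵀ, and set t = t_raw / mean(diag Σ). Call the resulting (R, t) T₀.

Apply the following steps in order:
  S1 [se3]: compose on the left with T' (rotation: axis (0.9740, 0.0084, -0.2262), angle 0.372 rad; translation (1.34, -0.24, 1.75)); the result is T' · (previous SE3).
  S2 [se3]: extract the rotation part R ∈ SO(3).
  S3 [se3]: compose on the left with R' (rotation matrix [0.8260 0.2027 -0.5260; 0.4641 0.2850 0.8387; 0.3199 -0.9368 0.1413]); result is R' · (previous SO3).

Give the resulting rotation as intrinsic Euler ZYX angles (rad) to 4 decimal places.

source (pnp_recover): camera pose = R=[0.5914 -0.3895 -0.7061; 0.7092 0.6680 0.2255; 0.3839 -0.6341 0.6713], t=(-0.0300, -0.0700, 5.4922)
after S1 (compose_se3): R=[0.6434 -0.3252 -0.6930; 0.4764 0.8787 0.0300; 0.5992 -0.3495 0.7203], t=(1.2383, -2.2479, 6.8616)
after S2 (rot_of_se3): [0.6434 -0.3252 -0.6930; 0.4764 0.8787 0.0300; 0.5992 -0.3495 0.7203]
after S3 (compose_so3): [0.3128 0.0933 -0.9452; 0.9369 -0.1936 0.2910; -0.1558 -0.9766 -0.1480]

rotation (euler_zyx) = (1.2485, 0.1565, -1.7212)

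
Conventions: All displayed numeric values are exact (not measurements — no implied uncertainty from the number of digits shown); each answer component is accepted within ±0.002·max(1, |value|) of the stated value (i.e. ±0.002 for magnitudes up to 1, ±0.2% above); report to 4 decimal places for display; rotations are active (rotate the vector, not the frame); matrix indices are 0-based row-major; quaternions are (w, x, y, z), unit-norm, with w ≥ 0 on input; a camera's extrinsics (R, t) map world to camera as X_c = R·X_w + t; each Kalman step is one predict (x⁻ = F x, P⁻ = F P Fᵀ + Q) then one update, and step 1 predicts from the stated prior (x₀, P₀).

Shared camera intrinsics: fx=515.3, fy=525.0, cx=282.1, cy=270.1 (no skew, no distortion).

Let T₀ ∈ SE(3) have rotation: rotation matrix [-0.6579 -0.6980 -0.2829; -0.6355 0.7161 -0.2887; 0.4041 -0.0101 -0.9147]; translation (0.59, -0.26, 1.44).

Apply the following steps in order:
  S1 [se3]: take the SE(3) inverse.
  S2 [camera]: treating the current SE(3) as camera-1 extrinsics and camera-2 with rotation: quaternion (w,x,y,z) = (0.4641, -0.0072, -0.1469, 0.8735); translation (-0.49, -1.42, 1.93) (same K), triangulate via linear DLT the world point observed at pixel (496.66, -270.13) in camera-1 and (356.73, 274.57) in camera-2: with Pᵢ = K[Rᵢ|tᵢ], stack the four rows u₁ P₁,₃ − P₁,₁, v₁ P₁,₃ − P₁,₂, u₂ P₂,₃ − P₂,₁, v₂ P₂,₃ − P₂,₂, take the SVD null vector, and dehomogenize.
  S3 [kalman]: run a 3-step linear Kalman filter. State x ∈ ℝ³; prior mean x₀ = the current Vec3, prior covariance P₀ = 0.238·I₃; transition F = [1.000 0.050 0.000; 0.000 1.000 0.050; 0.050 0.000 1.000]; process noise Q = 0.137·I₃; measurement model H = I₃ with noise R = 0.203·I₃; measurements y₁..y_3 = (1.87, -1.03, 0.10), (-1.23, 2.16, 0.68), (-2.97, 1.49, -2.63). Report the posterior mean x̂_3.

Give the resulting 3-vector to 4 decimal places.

result = (-1.6824, 1.0926, -1.2312)

after S1 (invert_se3): R=[-0.6579 -0.6355 0.4041; -0.6980 0.7161 -0.0101; -0.2829 -0.2887 -0.9147], t=(-0.3590, 0.6126, 1.4090)
after S2 (triangulate): (0.7831, -1.8040, 0.5592)
after S3 (kf_track): (-1.6824, 1.0926, -1.2312)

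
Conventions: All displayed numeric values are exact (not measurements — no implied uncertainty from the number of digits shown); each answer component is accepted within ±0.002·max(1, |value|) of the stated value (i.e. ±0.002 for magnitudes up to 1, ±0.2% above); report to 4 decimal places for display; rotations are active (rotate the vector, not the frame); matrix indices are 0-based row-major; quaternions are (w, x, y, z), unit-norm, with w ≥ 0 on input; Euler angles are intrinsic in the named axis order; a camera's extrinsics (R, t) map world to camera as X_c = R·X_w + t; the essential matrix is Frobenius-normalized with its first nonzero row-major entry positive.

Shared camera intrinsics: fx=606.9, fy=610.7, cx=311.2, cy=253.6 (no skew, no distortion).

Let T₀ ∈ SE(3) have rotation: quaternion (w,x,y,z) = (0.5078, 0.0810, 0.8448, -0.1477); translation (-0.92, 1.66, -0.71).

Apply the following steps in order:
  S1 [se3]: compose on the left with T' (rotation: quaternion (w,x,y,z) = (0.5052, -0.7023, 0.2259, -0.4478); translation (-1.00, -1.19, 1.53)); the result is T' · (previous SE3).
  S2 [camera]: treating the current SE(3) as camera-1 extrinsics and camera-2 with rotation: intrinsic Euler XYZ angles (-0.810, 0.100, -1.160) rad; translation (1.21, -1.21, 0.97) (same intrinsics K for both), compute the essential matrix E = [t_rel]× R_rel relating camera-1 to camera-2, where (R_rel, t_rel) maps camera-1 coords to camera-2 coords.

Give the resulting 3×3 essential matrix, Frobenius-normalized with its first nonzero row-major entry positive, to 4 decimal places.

matrix = [0.5811 -0.0683 -0.1777; -0.1402 0.1478 0.4661; -0.3774 -0.1328 -0.4553]

after S1 (compose_se3): R=[-0.9919 0.1266 -0.0081; -0.0797 -0.6712 -0.7370; -0.0987 -0.7304 0.6759], t=(-1.8414, -1.4852, -0.2896)
after S2 (essential): [0.5811 -0.0683 -0.1777; -0.1402 0.1478 0.4661; -0.3774 -0.1328 -0.4553]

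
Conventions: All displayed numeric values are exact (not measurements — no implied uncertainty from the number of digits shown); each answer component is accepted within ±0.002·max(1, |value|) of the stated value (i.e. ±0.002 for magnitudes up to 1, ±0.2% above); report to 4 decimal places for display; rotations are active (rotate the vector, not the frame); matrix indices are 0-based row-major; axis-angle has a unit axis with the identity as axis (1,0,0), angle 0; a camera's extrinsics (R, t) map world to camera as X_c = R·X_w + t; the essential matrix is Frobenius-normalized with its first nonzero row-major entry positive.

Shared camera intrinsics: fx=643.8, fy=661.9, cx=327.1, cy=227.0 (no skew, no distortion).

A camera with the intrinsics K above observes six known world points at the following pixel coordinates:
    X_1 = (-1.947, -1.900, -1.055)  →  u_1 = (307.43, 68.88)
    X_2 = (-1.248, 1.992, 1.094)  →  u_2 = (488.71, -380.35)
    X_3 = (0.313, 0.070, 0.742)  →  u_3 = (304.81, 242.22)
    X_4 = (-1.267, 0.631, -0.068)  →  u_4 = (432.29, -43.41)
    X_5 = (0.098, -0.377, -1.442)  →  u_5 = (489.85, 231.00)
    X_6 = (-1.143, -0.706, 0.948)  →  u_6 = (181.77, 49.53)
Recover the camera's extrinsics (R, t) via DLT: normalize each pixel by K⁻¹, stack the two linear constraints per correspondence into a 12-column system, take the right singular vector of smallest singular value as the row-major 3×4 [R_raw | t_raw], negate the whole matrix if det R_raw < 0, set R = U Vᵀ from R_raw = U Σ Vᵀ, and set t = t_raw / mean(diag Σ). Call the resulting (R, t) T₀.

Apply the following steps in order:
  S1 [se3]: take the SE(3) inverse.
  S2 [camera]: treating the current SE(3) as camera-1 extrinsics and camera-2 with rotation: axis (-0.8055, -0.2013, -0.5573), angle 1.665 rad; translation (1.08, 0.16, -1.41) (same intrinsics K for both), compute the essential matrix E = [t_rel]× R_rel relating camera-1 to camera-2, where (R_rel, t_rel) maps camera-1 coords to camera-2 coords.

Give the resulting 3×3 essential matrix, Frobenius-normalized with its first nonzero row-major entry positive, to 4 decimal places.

matrix = [0.3674 -0.2360 0.4105; -0.2256 0.1503 -0.2595; 0.5520 0.3184 -0.3065]

source (pnp_recover): camera pose = R=[0.1425 0.5972 -0.7893; 0.9661 -0.2575 -0.0204; -0.2154 -0.7596 -0.6136], t=(0.3800, -0.1900, 4.0201)
after S1 (invert_se3): R=[0.1425 0.9661 -0.2154; 0.5972 -0.2575 -0.7596; -0.7893 -0.0204 -0.6136], t=(0.9955, 2.7780, 2.7630)
after S2 (essential): [0.3674 -0.2360 0.4105; -0.2256 0.1503 -0.2595; 0.5520 0.3184 -0.3065]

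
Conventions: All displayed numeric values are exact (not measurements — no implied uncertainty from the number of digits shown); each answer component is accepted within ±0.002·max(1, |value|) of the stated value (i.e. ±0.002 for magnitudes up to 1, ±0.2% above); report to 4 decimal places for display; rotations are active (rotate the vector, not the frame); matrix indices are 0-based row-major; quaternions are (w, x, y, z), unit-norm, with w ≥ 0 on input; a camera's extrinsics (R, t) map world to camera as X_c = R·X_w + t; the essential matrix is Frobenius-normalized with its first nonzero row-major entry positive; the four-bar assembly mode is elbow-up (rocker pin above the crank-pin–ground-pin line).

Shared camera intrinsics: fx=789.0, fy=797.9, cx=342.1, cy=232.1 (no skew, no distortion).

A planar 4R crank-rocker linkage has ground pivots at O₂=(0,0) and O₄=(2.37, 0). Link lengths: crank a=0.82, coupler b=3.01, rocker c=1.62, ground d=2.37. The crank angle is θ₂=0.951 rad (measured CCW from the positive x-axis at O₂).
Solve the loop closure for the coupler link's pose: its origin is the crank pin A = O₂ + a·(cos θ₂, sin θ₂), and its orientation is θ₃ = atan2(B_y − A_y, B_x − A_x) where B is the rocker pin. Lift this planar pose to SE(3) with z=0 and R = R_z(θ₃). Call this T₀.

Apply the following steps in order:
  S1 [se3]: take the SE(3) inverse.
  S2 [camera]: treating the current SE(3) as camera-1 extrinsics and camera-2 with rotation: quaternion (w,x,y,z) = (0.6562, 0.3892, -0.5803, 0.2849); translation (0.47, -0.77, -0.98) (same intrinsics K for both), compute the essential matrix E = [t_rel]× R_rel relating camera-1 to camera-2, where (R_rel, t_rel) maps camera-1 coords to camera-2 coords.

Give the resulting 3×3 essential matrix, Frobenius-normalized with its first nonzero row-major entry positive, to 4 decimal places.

matrix = [0.5234 -0.2524 0.4029; 0.0010 -0.3905 -0.2505; -0.0051 0.4510 0.2852]

source (fourbar_fk): coupler pose = R=[0.9830 -0.1838 0.0000; 0.1838 0.9830 0.0000; 0.0000 0.0000 1.0000], t=(0.4763, 0.6675, 0.0000)
after S1 (invert_se3): R=[0.9830 0.1838 0.0000; -0.1838 0.9830 0.0000; 0.0000 0.0000 1.0000], t=(-0.5909, -0.5686, 0.0000)
after S2 (essential): [0.5234 -0.2524 0.4029; 0.0010 -0.3905 -0.2505; -0.0051 0.4510 0.2852]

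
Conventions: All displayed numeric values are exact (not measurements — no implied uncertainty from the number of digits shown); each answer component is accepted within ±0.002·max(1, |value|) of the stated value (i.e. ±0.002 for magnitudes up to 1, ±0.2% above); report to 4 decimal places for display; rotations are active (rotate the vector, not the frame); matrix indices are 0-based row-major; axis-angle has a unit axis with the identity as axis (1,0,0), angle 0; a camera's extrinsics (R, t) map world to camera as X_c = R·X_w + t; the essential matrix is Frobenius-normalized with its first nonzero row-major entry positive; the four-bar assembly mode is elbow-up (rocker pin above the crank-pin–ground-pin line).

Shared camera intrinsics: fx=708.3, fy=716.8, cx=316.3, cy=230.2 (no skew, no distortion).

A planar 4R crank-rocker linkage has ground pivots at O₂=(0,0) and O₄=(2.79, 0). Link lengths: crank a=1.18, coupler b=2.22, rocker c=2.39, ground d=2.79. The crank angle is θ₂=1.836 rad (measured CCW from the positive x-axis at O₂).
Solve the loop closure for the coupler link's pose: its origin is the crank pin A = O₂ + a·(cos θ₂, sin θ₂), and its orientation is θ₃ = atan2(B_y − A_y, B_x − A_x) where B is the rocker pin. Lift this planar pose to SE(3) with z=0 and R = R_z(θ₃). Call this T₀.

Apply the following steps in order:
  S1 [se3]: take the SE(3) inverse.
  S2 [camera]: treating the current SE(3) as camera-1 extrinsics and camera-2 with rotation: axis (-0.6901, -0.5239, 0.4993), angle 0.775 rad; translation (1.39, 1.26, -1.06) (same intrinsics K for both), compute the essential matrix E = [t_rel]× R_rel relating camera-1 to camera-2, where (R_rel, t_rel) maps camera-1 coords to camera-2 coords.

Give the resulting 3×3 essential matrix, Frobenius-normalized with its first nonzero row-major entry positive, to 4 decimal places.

source (fourbar_fk): coupler pose = R=[0.8974 -0.4412 0.0000; 0.4412 0.8974 0.0000; 0.0000 0.0000 1.0000], t=(-0.3093, 1.1387, 0.0000)
after S1 (invert_se3): R=[0.8974 0.4412 0.0000; -0.4412 0.8974 0.0000; 0.0000 0.0000 1.0000], t=(-0.2248, -1.1584, 0.0000)
after S2 (essential): [0.3339 -0.0856 0.5798; -0.2904 0.3967 0.0405; -0.1713 0.4105 0.3222]

matrix = [0.3339 -0.0856 0.5798; -0.2904 0.3967 0.0405; -0.1713 0.4105 0.3222]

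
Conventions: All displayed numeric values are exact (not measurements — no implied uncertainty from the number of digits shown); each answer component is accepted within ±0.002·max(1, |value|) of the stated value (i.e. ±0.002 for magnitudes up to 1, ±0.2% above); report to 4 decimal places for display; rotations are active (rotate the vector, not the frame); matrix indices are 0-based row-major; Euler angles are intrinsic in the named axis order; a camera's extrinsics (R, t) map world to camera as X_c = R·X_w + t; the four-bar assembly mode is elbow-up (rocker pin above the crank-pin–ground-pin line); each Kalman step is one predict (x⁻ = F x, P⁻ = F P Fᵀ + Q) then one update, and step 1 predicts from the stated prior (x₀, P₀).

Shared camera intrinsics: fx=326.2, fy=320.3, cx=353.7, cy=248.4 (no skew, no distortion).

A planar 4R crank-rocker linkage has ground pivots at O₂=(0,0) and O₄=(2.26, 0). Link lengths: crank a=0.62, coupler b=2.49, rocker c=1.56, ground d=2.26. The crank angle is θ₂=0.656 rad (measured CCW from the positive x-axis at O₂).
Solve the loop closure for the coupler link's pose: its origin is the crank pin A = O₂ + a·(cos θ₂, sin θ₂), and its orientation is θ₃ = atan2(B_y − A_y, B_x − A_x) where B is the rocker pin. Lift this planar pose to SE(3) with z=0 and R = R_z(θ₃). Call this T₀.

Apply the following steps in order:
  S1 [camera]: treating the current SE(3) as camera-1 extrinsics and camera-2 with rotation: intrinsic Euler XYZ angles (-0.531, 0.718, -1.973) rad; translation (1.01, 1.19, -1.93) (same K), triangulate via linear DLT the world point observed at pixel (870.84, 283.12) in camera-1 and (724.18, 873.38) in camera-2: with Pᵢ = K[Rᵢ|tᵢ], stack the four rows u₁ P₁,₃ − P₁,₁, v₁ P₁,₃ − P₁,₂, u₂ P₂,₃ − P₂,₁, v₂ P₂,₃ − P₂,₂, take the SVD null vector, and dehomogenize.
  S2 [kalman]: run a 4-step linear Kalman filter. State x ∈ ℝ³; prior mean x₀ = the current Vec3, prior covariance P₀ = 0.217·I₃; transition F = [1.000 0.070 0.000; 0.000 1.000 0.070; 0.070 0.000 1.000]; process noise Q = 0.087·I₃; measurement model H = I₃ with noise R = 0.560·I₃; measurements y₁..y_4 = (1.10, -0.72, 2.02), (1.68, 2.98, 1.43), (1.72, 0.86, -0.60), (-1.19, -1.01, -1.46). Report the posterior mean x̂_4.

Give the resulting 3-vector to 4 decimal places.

result = (0.6313, 0.0594, 0.2551)

source (fourbar_fk): coupler pose = R=[0.8946 -0.4469 0.0000; 0.4469 0.8946 0.0000; 0.0000 0.0000 1.0000], t=(0.4913, 0.3782, 0.0000)
after S1 (triangulate): (1.7635, -1.1078, 1.6173)
after S2 (kf_track): (0.6313, 0.0594, 0.2551)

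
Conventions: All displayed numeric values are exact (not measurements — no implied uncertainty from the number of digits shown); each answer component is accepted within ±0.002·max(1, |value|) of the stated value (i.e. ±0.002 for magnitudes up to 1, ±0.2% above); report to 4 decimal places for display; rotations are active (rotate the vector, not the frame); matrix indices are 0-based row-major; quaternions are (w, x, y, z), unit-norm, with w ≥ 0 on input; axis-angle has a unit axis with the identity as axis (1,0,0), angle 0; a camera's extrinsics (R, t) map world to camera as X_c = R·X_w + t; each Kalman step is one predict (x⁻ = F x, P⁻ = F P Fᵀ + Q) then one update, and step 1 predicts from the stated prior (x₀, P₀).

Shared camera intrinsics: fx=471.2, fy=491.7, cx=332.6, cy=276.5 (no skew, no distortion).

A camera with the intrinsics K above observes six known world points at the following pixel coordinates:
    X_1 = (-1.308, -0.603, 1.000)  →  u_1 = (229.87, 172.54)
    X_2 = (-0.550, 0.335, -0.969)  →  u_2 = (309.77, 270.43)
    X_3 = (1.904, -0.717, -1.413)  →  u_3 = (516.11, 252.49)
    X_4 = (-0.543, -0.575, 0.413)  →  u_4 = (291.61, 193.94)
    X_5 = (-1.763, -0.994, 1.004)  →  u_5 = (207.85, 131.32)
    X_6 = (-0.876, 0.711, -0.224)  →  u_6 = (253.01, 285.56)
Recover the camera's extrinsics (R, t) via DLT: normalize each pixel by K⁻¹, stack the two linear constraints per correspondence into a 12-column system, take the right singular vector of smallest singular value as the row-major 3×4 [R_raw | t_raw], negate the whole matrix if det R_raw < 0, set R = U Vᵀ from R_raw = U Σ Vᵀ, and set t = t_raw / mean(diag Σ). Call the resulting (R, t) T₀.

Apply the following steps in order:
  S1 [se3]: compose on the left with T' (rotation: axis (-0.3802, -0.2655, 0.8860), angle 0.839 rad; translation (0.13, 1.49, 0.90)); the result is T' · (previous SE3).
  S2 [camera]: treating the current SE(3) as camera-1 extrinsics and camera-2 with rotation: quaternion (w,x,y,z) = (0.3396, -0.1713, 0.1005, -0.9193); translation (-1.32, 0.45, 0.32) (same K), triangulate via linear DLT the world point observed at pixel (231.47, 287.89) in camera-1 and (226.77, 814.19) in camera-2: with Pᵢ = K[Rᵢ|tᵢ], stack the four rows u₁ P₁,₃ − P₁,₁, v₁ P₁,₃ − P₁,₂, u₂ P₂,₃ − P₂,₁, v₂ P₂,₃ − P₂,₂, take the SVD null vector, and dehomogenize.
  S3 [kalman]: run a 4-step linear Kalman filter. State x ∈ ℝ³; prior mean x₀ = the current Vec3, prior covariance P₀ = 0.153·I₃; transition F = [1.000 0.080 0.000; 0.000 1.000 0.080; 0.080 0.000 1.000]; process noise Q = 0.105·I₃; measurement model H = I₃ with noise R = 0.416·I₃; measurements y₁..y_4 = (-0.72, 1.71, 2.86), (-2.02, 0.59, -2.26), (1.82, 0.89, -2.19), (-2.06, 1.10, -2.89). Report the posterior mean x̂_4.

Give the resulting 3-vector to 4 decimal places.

source (pnp_recover): camera pose = R=[0.8422 -0.3150 -0.4376; 0.2918 0.9487 -0.1213; 0.4533 -0.0256 0.8910], t=(-0.1100, -0.3400, 6.3807)
after S1 (compose_se3): R=[0.2803 -0.8113 -0.5131; 0.8780 0.4327 -0.2045; 0.3879 -0.3932 0.8336], t=(-1.7095, 2.4855, 6.9387)
after S2 (triangulate): (-1.4077, -1.5280, 1.9047)
after S3 (kf_track): (-0.9756, 0.6196, -1.5348)

result = (-0.9756, 0.6196, -1.5348)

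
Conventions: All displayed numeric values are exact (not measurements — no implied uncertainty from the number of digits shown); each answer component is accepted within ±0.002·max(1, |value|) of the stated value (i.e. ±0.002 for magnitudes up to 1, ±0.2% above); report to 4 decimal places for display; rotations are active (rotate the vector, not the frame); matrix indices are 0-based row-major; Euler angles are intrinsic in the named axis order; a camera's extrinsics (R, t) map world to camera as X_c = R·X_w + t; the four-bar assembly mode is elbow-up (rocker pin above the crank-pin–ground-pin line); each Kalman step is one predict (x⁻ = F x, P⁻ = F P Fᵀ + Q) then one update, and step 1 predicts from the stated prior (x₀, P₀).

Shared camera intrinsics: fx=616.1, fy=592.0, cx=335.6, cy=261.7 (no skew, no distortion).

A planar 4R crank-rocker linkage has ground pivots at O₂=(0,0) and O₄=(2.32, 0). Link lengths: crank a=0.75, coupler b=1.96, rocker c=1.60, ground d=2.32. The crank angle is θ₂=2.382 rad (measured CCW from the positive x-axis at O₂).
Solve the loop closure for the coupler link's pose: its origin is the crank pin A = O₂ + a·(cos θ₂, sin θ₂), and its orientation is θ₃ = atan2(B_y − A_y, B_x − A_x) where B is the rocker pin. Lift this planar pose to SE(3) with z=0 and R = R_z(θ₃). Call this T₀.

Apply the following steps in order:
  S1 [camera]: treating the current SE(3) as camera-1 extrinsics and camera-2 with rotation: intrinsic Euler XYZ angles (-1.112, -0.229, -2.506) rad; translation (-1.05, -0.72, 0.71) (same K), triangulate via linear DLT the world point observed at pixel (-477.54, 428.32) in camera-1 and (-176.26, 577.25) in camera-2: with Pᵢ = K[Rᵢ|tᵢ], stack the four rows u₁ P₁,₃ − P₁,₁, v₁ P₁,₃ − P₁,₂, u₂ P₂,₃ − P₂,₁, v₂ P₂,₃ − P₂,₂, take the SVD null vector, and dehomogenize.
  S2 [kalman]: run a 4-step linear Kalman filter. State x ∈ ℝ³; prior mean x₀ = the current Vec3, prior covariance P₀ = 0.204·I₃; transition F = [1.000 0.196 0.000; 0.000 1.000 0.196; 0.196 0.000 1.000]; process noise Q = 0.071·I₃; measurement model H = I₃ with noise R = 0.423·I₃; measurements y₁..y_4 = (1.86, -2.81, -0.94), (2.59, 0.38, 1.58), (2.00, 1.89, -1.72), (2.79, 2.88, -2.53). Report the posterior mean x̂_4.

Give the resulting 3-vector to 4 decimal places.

result = (1.8531, 1.2802, -0.3946)

source (fourbar_fk): coupler pose = R=[0.9333 -0.3592 0.0000; 0.3592 0.9333 0.0000; 0.0000 0.0000 1.0000], t=(-0.5438, 0.5165, 0.0000)
after S1 (triangulate): (-0.7523, 0.0227, 0.9502)
after S2 (kf_track): (1.8531, 1.2802, -0.3946)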